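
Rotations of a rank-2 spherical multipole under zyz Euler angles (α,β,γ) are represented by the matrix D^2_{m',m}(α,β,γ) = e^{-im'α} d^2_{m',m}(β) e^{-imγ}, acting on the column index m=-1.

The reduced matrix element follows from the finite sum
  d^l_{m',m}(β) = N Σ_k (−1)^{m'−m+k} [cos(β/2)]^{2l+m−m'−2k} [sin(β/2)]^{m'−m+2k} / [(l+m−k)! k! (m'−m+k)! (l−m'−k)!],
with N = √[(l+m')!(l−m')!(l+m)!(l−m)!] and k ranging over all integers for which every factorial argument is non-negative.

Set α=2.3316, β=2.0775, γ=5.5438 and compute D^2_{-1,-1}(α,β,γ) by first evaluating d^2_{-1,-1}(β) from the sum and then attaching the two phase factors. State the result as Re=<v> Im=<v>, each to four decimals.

Re=0.0109 Im=-0.5070

First d^2_{-1,-1}(β=2.0775), then the phase factors e^{-i(-1)α} and e^{-i(-1)γ}:
c=cos(2.077500/2)=0.507298, s=sin(2.077500/2)=0.861771; N=√[1·6·1·6]=6.000000
Admissible k: 0..1 (factorial args all ≥0)
  k=0: (−1)^0·6.0000/(6)·0.5073^4·0.8618^0 = +0.066230
  k=1: (−1)^1·6.0000/(2)·0.5073^2·0.8618^2 = -0.573365
d^2_{-1,-1}(2.0775) = +0.066230 -0.573365 = -0.507135
Phases: e^{-i·(-1)·2.3316}=-0.689504+0.724282i, e^{-i·(-1)·5.5438}=+0.738883-0.673834i ⇒ D=+0.010861-0.507019i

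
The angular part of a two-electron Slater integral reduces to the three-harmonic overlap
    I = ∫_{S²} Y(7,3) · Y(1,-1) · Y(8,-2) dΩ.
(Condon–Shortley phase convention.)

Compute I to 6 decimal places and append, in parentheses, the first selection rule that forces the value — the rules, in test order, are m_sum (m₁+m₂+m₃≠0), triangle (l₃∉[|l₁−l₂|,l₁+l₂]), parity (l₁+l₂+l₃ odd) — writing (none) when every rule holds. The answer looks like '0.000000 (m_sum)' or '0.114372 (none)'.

Rules hold: Σm=0, L=16 even, 6≤8≤8.
N = 15·3·17 = 765
Δ = 0!·14!·2!/17! = 1/2040
Racah Σ t=0..0: t=0:+1/25401600 = 1/25401600
⇒ 3j(7 1 8; 0 0 0)² = 8/255, sgn +1
Racah Σ t=0..0: t=0:+1/174182400 = 1/174182400
⇒ 3j(7 1 8; 3 -1 -2)² = 1/136, sgn +1
4πI² = N·(3j₀)²·(3jₘ)² = 3/17
I = +1·√(0.176471/4π) = 0.11850352
No selection rule forces the value: the integral is nonzero (none).

0.118504 (none)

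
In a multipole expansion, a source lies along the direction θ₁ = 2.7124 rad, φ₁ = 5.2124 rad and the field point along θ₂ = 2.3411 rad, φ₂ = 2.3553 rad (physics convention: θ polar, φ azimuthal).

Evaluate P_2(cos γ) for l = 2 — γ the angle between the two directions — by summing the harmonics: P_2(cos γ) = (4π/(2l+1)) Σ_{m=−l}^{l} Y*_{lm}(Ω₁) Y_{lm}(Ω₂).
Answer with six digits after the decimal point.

-0.319866

Expand P_2 via completeness: Σ_{m} conj(Y_{2,m}) at Ω₁ times Y_{2,m} at Ω₂ —
  m=-2: Y*=-0.03614 - 0.05629j  Y=-0.00036 + 0.19897j  product 0.01121 - 0.00717j
  m=-1: Y*=-0.14015 + 0.25654j  Y=0.27277 + 0.27326j  product -0.10833 + 0.03168j
  m=+0: Y*=0.46693 + 0.00000j  Y=0.14342 + 0.00000j  product 0.06697 + 0.00000j
  m=+1: Y*=0.14015 + 0.25654j  Y=-0.27277 + 0.27326j  product -0.10833 - 0.03168j
  m=+2: Y*=-0.03614 + 0.05629j  Y=-0.00036 - 0.19897j  product 0.01121 + 0.00717j
Total Σ_m = -0.12727 + 0.00000j. Multiply by 2.513274: -0.31987 + 0.00000j. P_2(cos γ) = -0.319866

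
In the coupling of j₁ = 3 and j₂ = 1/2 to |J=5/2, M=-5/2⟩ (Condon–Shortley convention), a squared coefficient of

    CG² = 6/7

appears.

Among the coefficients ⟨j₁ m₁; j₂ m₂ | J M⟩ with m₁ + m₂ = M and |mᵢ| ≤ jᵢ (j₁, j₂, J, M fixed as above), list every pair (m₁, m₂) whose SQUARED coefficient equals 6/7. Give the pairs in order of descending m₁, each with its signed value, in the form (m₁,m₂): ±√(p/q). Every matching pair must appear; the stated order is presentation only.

Admissible pairs with m₁+m₂ = M = -5/2: (-3,1/2), (-2,-1/2)
  (m₁,m₂)=(-2,-1/2): CG² = 1/7, CG = +√(1/7)
  (m₁,m₂)=(-3,1/2): CG² = 6/7, CG = −√(6/7)   ← matches the target
Pairs with CG² = 6/7: (-3,1/2): −√(6/7)

(-3,1/2): −√(6/7)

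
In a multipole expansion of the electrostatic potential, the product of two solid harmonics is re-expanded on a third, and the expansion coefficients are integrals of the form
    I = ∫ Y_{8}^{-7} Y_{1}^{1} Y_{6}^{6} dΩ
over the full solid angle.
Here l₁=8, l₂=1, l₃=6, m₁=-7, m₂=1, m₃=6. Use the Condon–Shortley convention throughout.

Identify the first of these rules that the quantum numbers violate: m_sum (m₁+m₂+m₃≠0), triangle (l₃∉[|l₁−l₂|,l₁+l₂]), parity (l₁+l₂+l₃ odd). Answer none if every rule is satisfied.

triangle

azimuthal sum: -7 + 1 + 6 = 0  ✓
l₃ must lie in [7,9]; have l₃=6  ✗
L = 8 + 1 + 6 = 15 (odd)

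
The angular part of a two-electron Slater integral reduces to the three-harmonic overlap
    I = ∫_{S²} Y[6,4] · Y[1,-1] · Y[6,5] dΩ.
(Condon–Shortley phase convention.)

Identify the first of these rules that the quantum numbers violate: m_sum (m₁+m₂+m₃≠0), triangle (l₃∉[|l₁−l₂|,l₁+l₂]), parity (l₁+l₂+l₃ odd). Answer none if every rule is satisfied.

m₁+m₂+m₃ = 4 − 1 + 5 = 8  ✗
triangle: |6−1|=5 ≤ l₃=6 ≤ 6+1=7
parity: l₁+l₂+l₃ = 13 is odd

m_sum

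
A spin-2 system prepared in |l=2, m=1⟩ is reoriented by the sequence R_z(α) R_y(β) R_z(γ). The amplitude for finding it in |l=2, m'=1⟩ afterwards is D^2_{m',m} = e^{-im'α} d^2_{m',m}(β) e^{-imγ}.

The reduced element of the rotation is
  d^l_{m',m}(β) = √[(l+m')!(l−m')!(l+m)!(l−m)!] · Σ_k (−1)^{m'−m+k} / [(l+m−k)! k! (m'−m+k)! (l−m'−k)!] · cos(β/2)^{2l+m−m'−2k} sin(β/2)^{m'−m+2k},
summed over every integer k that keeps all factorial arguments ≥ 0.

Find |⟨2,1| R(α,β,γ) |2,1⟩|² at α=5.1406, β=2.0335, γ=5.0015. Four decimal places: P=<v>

P=0.2745

First d^2_{1,1}(β=2.0335), then the phase factors e^{-i(1)α} and e^{-i(1)γ}:
c=cos(2.033500/2)=0.526133, s=sin(2.033500/2)=0.850403; N=√[6·1·6·1]=6.000000
k: max(0,(1)−(1))=0 … min(2+(1),2−(1))=1
  k=0: (−1)^0·6.0000/(6)·0.5261^4·0.8504^0 = +0.076627
  k=1: (−1)^1·6.0000/(2)·0.5261^2·0.8504^2 = -0.600566
d^2_{1,1}(2.0335) = +0.076627 -0.600566 = -0.523939
|D^2_{1,1}|² = |d^2_{1,1}(β)|² = (-0.523939)² = 0.274512 (the z-rotation phases have unit modulus)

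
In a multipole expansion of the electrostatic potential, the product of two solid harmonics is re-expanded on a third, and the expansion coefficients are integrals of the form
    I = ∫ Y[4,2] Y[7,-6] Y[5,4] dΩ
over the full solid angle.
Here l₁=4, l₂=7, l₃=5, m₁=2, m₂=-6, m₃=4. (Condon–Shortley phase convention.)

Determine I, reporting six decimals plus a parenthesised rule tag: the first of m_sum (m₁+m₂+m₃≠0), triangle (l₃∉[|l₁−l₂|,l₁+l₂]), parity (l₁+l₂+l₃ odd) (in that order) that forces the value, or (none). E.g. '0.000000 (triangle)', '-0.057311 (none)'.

0.061746 (none)

Rules hold: Σm=0, L=16 even, 3≤5≤11.
N = 9·15·11 = 1485
Δ = 6!·2!·8!/17! = 1/6126120
Racah Σ t=2..4: t=2:+1/69120 t=3:−1/20736 t=4:+1/69120 = -1/51840
⇒ 3j(4 7 5; 0 0 0)² = 280/21879, sgn +1
Racah Σ t=0..1: t=0:+1/7257600 t=1:−1/4838400 = -1/14515200
⇒ 3j(4 7 5; 2 -6 4)² = 3/1190, sgn +1
4πI² = N·(3j₀)²·(3jₘ)² = 180/3757
I = +1·√(0.0479106/4π) = 0.06174627
No selection rule forces the value: the integral is nonzero (none).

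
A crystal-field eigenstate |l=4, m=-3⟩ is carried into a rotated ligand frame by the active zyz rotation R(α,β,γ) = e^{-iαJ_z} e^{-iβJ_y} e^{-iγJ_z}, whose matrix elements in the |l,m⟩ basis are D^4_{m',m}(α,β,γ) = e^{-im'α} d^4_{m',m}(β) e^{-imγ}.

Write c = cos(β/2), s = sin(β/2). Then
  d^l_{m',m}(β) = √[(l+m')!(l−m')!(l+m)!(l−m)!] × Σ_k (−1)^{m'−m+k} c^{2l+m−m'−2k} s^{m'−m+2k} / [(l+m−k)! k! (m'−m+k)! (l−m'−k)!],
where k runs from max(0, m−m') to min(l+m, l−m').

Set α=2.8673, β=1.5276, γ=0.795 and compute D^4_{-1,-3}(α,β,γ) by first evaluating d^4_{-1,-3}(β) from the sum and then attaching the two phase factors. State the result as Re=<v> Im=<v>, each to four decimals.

Split into d^4_{-1,-3}(β=1.5276) × two z-phases.
With c≡cos(β/2)=0.722213 and s≡sin(β/2)=0.691671, N=[6·120·1·5040]^{1/2}=1904.940944
k: max(0,(-3)−(-1))=0 … min(4+(-3),4−(-1))=1
  k=0: (−1)^2·1904.9409/(240)·0.7222^6·0.6917^2 = +0.538841
  k=1: (−1)^3·1904.9409/(144)·0.7222^4·0.6917^4 = -0.823717
d^4_{-1,-3}(1.5276) = +0.538841 -0.823717 = -0.284876
Attach z-rotation phases: D = e^{-i(-1)(2.8673)}·(-0.284876)·e^{-i(-3)(0.7950)} = -0.146443+0.244353i

Re=-0.1464 Im=0.2444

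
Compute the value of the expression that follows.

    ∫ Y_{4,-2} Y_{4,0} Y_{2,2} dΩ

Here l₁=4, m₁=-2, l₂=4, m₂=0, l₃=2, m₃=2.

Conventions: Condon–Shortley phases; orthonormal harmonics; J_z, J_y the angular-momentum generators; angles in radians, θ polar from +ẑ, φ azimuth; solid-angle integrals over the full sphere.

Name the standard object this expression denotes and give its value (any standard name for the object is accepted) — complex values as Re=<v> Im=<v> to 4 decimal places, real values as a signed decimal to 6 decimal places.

Gaunt coefficient, -0.190365

This is a Gaunt coefficient — the integral of a triple product of spherical harmonics over the sphere.
Rules hold: Σm=0, L=10 even, 0≤2≤8.
N = 9·9·5 = 405
Δ = 6!·2!·2!/11! = 1/13860
Racah Σ t=2..4: t=2:+1/192 t=3:−1/36 t=4:+1/192 = -5/288
⇒ 3j(4 4 2; 0 0 0)² = 20/693, sgn -1
Racah Σ t=4..4: t=4:+1/192 = 1/192
⇒ 3j(4 4 2; -2 0 2)² = 3/77, sgn +1
4πI² = N·(3j₀)²·(3jₘ)² = 2700/5929
I = -1·√(0.455389/4π) = -0.19036462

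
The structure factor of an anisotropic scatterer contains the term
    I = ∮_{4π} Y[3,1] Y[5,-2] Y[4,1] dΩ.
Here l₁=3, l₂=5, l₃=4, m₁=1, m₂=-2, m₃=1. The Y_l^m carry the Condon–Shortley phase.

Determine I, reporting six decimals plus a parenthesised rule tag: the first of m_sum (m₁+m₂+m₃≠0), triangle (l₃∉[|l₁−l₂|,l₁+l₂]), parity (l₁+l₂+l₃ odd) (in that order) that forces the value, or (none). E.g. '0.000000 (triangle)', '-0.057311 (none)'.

m-sum 0 ✓  L=12 even ✓  2≤4≤8 ✓
Π(2lᵢ+1) = 7×11×9 = 693
triangle coeff Δ(3,5,4) = 1/180180
Σ_t [1,3]: t=1:−1/576 t=2:+1/144 t=3:−1/576 = 1/288
(3j)²=20/1001 [(3 5 4; 0 0 0)], sign=+1
Σ_t [0,2]: t=0:+1/1728 t=1:−1/288 t=2:+1/960 = -1/540
(3j)²=128/6435 [(3 5 4; 1 -2 1)], sign=+1
⇒ 4πI² = 512/1859
I = (+1)√(512/1859/(4π)) = 0.14804384
No selection rule forces the value: the integral is nonzero (none).

0.148044 (none)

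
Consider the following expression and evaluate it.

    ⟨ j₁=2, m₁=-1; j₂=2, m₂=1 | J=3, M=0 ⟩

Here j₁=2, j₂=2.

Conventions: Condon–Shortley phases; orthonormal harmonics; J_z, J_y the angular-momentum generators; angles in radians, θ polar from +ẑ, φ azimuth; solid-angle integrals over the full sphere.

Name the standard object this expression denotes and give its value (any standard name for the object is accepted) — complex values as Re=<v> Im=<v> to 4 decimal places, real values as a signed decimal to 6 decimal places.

Clebsch–Gordan coefficient, −√(2/5) ≈ -0.632456

This is a Clebsch–Gordan (vector-coupling) coefficient.
triangle: 1!*3!*3!/8! = 36/40320
(j±m)!: 1!*3!*3!*1!*3!*3! = 1296
prefactor² = (2J+1)*Δ*N² = 81/10
  k=0: +1/(0!*1!*3!*3!*0!*0!) = 1/36
  k=1: −1/(1!*0!*2!*2!*1!*1!) = -1/4
Σ = -2/9  ⇒  CG² = 81/10*(-2/9)² = 2/5
CG = −√(2/5) = -0.632456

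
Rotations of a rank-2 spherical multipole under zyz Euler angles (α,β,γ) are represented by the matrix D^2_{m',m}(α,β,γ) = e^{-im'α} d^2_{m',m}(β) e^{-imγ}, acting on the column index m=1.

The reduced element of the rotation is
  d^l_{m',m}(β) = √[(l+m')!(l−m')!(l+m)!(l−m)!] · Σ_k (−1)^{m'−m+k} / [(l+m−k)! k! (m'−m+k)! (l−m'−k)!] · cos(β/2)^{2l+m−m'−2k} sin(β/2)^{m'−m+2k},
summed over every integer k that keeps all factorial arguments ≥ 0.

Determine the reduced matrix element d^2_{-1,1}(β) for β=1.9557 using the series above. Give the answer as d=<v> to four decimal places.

d^2_{-1,1}(β=1.9557) via the finite sum:
With c≡cos(β/2)=0.558807 and s≡sin(β/2)=0.829298, N=[1·6·6·1]^{1/2}=6.000000
The bounds max(0,m−m')=2 and min(l+m,l−m')=3 give 2 terms
  k=2: (−1)^0·6.0000/(2)·0.5588^2·0.8293^2 = +0.644267
  k=3: (−1)^1·6.0000/(6)·0.5588^0·0.8293^4 = -0.472979
d^2_{-1,1}(1.9557) = +0.644267 -0.472979 = +0.171287

d=0.1713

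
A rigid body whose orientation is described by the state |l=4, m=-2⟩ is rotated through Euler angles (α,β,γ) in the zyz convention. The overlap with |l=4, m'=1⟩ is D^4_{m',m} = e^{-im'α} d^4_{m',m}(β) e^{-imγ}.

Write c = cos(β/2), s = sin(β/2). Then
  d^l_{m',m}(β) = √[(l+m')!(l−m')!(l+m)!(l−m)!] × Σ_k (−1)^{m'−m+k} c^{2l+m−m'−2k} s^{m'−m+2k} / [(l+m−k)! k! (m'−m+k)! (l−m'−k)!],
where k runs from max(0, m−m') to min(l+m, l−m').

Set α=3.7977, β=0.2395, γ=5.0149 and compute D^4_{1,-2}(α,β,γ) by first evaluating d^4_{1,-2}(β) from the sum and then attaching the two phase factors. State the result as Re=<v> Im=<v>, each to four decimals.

Split into d^4_{1,-2}(β=0.2395) × two z-phases.
With c≡cos(β/2)=0.992839 and s≡sin(β/2)=0.119464, N=[120·6·2·720]^{1/2}=1018.233765
k: max(0,(-2)−(1))=0 … min(4+(-2),4−(1))=2
  k=0: (−1)^3·1018.2338/(72)·0.9928^5·0.1195^3 = -0.023261
  k=1: (−1)^4·1018.2338/(48)·0.9928^3·0.1195^5 = +0.000505
  k=2: (−1)^5·1018.2338/(240)·0.9928^1·0.1195^7 = -0.000001
d^4_{1,-2}(0.2395) = -0.023261 +0.000505 -0.000001 = -0.022757
D = (-0.792373+0.610037i)·(-0.022757)·(-0.822490-0.568780i) = -0.022727+0.001162i

Re=-0.0227 Im=0.0012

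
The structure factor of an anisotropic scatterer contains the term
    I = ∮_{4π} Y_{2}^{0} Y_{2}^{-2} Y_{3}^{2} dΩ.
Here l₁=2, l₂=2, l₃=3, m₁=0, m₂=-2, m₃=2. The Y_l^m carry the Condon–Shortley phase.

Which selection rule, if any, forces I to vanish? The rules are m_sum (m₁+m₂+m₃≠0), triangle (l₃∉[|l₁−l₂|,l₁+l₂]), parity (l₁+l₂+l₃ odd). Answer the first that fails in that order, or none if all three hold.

parity

Σmᵢ = 0  ✓
l₃∈[|l₁−l₂|,l₁+l₂]=[0,4], have l₃=3  ✓
Σlᵢ = 7 ⇒ odd  ✗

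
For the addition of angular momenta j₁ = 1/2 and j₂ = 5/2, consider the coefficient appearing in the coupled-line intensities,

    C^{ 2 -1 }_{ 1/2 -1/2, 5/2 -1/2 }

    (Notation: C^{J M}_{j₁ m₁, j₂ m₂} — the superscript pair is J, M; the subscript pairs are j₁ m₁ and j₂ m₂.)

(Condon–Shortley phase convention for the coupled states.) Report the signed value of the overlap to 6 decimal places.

-0.577350  (= −√(1/3))

j₁+j₂−J=1  J+j₁−j₂=0  J−j₁+j₂=4  j₁+j₂+J+1=6
(j₁±m₁, j₂±m₂, J±M) = (0,1,2,3,1,3)
P² = 12
sum k=1..1:
  [1] −1/6 = -1/6
S = -1/6
C² = P²·S² = 1/3 ; C = -0.577350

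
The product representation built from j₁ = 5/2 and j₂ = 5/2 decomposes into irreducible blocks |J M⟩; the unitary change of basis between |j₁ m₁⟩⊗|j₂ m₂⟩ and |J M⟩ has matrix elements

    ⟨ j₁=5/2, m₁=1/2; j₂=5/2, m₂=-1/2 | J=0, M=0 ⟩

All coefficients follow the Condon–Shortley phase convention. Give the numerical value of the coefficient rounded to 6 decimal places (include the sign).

+√(1/6) ≈ +0.408248

j₁+j₂−J=5  J+j₁−j₂=0  J−j₁+j₂=0  j₁+j₂+J+1=6
(j₁±m₁, j₂±m₂, J±M) = (3,2,2,3,0,0)
P² = 24
sum k=2..2:
  [2] +1/12 = 1/12
S = 1/12
C² = P²·S² = 1/6 ; C = +0.408248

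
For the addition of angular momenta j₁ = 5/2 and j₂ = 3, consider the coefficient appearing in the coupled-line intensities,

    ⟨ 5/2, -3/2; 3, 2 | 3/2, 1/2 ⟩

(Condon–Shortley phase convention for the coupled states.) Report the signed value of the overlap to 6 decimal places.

-0.218218

j₁+j₂−J=4  J+j₁−j₂=1  J−j₁+j₂=2  j₁+j₂+J+1=8
(j₁±m₁, j₂±m₂, J±M) = (1,4,5,1,2,1)
P² = 192/7
sum k=3..4:
  [3] −1/12 = -1/12
  [4] +1/24 = 1/24
S = -1/24
C² = P²·S² = 1/21 ; C = -0.218218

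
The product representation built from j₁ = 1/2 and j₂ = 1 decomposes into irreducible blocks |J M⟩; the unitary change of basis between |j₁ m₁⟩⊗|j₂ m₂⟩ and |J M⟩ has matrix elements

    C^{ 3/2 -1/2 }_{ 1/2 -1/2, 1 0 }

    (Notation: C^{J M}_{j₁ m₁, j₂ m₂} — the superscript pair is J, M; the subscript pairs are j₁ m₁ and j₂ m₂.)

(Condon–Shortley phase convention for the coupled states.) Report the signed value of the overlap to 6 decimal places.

+√(2/3) ≈ +0.816497

√[4·0!1!2!/4! · 0!1!1!1!1!2!] = √(2/3)
  +(−1)^0/∏(0,0,1,1,0,1)! = 1  (running 1)
⟨..|..⟩ = √(2/3)·(1) = +0.816497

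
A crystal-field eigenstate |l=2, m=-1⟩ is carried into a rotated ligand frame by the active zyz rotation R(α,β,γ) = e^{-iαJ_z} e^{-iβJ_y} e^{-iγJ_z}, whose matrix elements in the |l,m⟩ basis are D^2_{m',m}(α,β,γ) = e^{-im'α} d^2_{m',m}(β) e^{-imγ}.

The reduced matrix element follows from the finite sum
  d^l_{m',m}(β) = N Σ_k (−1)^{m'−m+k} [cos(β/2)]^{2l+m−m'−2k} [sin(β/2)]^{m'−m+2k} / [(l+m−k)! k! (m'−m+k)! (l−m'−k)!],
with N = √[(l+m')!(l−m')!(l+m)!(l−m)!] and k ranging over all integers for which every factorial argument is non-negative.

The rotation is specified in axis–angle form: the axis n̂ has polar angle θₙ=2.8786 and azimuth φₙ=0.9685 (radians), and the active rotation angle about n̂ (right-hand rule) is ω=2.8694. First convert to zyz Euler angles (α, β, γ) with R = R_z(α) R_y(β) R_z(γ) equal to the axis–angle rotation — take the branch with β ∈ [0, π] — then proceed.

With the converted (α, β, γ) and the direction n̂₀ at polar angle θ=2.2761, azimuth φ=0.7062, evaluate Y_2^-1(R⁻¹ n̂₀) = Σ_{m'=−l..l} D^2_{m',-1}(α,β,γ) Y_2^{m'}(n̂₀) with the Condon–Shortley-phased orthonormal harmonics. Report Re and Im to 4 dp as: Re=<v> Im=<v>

Re=0.2904 Im=-0.0053

Axis–angle → zyz. n̂ = (sinθₙcosφₙ, sinθₙsinφₙ, cosθₙ) = (+0.147283, +0.214226, -0.965616), ω = 2.8694.
R = I cosω + sinω [n̂]ₓ + (1−cosω) n̂n̂ᵀ gives
  R = [-0.920598, +0.321542, -0.221609; -0.197658, -0.873088, -0.445701; -0.336796, -0.366508, +0.867318]
β = atan2(√(R₁₃²+R₂₃²), R₃₃) = 0.521008; α = atan2(R₂₃, R₁₃) mod 2π = 4.250972; γ = atan2(R₃₂, −R₃₁) mod 2π = 5.455565
Need the full column D^2_{m',-1} for m'=−2..2 at α=4.2510, β=0.5210, γ=5.4556.
cos(β/2)=0.966260, sin(β/2)=0.257568
d^2_{-2,-1}: single k=1 term ⇒ +0.464733;  D = +0.083044+0.457253i
d^2_{-1,-1}: k∈[0..1] ⇒ +0.871719 -0.185820 = +0.685899;  D = -0.658853-0.190712i
d^2_{0,-1}: k∈[0..1] ⇒ -0.569179 +0.040443 = -0.528736;  D = -0.357759+0.389321i
d^2_{1,-1}: k∈[0..1] ⇒ +0.185820 -0.004401 = +0.181419;  D = +0.064961+0.169389i
d^2_{2,-1}: single k=0 term ⇒ -0.033022;  D = +0.032872+0.003139i
Y_2^{m'}(θ=2.2761,φ=0.7062) and Σ D·Y over m':
  (+0.0830+0.4573i)·(+0.0353-0.2211i)  (-0.6589-0.1907i)·(-0.2901+0.2475i)  (-0.3578+0.3893i)·(+0.0822+0.0000i)  (+0.0650+0.1694i)·(+0.2901+0.2475i)  (+0.0329+0.0031i)·(+0.0353+0.2211i)
Y_2^-1(R⁻¹ n̂) = +0.290372-0.005307i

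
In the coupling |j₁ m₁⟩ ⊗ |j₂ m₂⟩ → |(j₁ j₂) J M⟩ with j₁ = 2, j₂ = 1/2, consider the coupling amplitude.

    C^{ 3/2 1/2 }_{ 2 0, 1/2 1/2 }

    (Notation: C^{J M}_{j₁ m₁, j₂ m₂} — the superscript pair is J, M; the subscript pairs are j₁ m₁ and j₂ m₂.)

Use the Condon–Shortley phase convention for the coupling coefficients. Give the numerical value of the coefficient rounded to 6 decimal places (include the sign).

-0.632456  (= −√(2/5))

j₁+j₂−J=1  J+j₁−j₂=3  J−j₁+j₂=0  j₁+j₂+J+1=5
(j₁±m₁, j₂±m₂, J±M) = (2,2,1,0,2,1)
P² = 8/5
sum k=1..1:
  [1] −1/2 = -1/2
S = -1/2
C² = P²·S² = 2/5 ; C = -0.632456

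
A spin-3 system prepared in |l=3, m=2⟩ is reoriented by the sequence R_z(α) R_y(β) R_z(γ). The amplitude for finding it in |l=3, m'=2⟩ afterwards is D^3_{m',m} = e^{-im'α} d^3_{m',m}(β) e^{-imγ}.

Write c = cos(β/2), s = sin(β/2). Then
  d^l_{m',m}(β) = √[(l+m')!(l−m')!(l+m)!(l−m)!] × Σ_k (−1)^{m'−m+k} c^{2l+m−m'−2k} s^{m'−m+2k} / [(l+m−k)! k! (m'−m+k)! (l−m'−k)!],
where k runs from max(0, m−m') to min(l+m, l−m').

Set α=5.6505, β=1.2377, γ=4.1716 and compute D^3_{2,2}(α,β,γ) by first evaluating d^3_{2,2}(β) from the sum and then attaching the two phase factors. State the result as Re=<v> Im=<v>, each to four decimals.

Re=-0.3143 Im=0.3201

D^3_{2,2}(5.6505,1.2377,4.1716) = e^{-i·2·5.6505}·d^3_{2,2}(1.2377)·e^{-i·2·4.1716}. Compute d first:
With c≡cos(β/2)=0.814546 and s≡sin(β/2)=0.580099, N=[120·1·120·1]^{1/2}=120.000000
k∈{0,1} keeps every argument non-negative
  k=0: (−1)^0·120.0000/(120)·0.8145^6·0.5801^0 = +0.292075
  k=1: (−1)^1·120.0000/(24)·0.8145^4·0.5801^2 = -0.740690
d^3_{2,2}(1.2377) = +0.292075 -0.740690 = -0.448616
Phases: e^{-i·(2)·5.6505}=+0.300699+0.953719i, e^{-i·(2)·4.1716}=-0.469936-0.882700i ⇒ D=-0.314273+0.320138i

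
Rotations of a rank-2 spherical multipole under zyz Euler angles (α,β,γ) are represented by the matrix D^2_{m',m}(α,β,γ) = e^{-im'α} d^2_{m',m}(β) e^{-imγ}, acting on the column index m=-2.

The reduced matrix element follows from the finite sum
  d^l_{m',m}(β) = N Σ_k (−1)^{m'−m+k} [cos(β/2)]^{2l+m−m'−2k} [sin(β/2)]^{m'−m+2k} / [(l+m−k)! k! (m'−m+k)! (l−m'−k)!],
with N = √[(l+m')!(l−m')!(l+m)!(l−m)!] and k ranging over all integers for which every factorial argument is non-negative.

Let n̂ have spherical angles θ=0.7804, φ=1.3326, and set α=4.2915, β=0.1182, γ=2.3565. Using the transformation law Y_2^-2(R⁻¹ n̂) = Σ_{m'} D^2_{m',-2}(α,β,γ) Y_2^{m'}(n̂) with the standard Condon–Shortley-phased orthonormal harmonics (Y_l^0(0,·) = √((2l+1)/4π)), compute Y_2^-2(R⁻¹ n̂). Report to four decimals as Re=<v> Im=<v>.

Re=-0.0760 Im=-0.2233

Need the full column D^2_{m',-2} for m'=−2..2 at α=4.2915, β=0.1182, γ=2.3565.
cos(β/2)=0.998254, sin(β/2)=0.059066
d^2_{-2,-2}: single k=0 term ⇒ +0.993035;  D = +0.740229+0.661950i
d^2_{-1,-2}: single k=0 term ⇒ -0.117514;  D = +0.107287-0.047947i
d^2_{0,-2}: single k=0 term ⇒ +0.008516;  D = +0.000005-0.008516i
d^2_{1,-2}: single k=0 term ⇒ -0.000411;  D = -0.000375-0.000168i
d^2_{2,-2}: single k=0 term ⇒ +0.000012;  D = -0.000009+0.000008i
Y_2^{m'}(θ=0.7804,φ=1.3326) and Σ D·Y over m':
  (+0.7402+0.6620i)·(-0.1699-0.0877i)  (+0.1073-0.0479i)·(+0.0911-0.3753i)  (+0.0000-0.0085i)·(+0.1624+0.0000i)  (-0.0004-0.0002i)·(-0.0911-0.3753i)  (-0.0000+0.0000i)·(-0.1699+0.0877i)
Y_2^-2(R⁻¹ n̂) = -0.075982-0.223251i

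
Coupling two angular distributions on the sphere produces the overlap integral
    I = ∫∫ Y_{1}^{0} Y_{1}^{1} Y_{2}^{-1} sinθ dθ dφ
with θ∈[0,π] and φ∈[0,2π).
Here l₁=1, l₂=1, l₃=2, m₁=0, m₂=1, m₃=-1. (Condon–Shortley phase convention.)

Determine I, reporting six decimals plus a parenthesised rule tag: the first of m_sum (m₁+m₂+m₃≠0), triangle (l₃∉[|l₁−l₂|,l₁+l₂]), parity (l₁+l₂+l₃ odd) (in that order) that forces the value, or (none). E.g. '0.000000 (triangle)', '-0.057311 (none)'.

m-sum 0 ✓  L=4 even ✓  0≤2≤2 ✓
Π(2lᵢ+1) = 3×3×5 = 45
triangle coeff Δ(1,1,2) = 1/30
Σ_t [0,0]: t=0:+1/1 = 1/1
(3j)²=2/15 [(1 1 2; 0 0 0)], sign=+1
Σ_t [0,0]: t=0:+1/2 = 1/2
(3j)²=1/10 [(1 1 2; 0 1 -1)], sign=-1
⇒ 4πI² = 3/5
I = (-1)√(3/5/(4π)) = -0.21850969
No selection rule forces the value: the integral is nonzero (none).

-0.218510 (none)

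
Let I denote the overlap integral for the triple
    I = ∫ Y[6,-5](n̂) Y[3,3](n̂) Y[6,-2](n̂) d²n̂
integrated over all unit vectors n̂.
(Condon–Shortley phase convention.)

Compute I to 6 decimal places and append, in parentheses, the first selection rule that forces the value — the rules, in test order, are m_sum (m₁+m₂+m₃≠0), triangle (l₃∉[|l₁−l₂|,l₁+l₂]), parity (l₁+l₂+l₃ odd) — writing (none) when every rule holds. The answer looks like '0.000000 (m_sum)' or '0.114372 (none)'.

0.000000 (m_sum)

-5 + 3 − 2 = -4 ≠ 0: azimuthal integral kills it; I = 0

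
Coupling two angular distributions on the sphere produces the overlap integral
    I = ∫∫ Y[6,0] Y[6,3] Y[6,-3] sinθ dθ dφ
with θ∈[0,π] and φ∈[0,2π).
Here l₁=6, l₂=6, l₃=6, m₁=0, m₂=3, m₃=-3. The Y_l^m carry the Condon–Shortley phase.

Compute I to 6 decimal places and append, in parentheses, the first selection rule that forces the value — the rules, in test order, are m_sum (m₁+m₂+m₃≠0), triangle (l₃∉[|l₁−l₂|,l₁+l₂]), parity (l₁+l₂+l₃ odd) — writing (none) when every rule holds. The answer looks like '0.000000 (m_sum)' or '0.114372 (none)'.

0.123095 (none)

Checks pass: Σm=0; 18 even; l₃=6∈[0,12].
(2·6+1)(2·6+1)(2·6+1) = 2197
Δ: 6! 6! 6! / 19! → 1/325909584
sum: t=0:+1/373248000 t=1:−1/1728000 t=2:+1/110592 t=3:−1/46656 t=4:+1/110592 t=5:−1/1728000 t=6:+1/373248000 = -7/1555200
3j²(6 6 6; 0 0 0) = Δ·Π!·Σ² = 400/46189  (sign -1)
sum: t=3:−1/933120 t=4:+1/276480 t=5:−1/691200 t=6:+1/18662400 = 43/37324800
3j²(6 6 6; 0 3 -3) = Δ·Π!·Σ² = 1849/184756  (sign -1)
combine: 4πI² = 2197·400/46189·1849/184756 = 2403700/12623809
take √, sign +1: I = 0.12309488
No selection rule forces the value: the integral is nonzero (none).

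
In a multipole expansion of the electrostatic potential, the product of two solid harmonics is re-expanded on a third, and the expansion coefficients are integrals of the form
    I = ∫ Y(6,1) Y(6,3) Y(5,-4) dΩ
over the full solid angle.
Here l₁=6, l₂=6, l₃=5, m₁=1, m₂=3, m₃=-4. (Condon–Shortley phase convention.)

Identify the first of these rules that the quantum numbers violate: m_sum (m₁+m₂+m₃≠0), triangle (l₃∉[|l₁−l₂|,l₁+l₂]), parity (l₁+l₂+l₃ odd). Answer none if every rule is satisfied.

parity

azimuthal sum: 1 + 3 − 4 = 0  ✓
0 ≤ 5 ≤ 12 (triangle on l)  ✓
L = 6 + 6 + 5 = 17 (odd)  ✗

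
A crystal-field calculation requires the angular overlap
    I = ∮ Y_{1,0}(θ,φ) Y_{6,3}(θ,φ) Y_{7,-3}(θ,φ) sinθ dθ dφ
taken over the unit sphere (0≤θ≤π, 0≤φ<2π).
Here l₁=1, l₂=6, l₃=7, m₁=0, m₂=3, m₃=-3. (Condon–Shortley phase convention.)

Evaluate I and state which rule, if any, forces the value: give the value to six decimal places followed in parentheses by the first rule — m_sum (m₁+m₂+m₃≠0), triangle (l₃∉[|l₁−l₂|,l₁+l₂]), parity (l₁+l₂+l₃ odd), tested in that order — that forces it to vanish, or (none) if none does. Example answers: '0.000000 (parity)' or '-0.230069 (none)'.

-0.221293 (none)

Checks pass: Σm=0; 14 even; l₃=7∈[5,7].
(2·1+1)(2·6+1)(2·7+1) = 585
Δ: 0! 2! 12! / 15! → 1/1365
sum: t=0:+1/518400 = 1/518400
3j²(1 6 7; 0 0 0) = Δ·Π!·Σ² = 7/195  (sign -1)
sum: t=0:+1/2177280 = 1/2177280
3j²(1 6 7; 0 3 -3) = Δ·Π!·Σ² = 8/273  (sign +1)
combine: 4πI² = 585·7/195·8/273 = 8/13
take √, sign -1: I = -0.22129336
No selection rule forces the value: the integral is nonzero (none).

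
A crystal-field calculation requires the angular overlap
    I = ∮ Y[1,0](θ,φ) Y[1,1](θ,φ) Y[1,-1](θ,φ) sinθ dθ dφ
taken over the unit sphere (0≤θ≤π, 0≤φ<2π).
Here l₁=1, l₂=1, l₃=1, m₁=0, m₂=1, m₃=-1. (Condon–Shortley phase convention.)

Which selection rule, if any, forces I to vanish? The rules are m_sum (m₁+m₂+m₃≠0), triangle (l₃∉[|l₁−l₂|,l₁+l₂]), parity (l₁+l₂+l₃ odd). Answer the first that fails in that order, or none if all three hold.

Σmᵢ = 0  ✓
l₃∈[|l₁−l₂|,l₁+l₂]=[0,2], have l₃=1  ✓
Σlᵢ = 3 ⇒ odd  ✗

parity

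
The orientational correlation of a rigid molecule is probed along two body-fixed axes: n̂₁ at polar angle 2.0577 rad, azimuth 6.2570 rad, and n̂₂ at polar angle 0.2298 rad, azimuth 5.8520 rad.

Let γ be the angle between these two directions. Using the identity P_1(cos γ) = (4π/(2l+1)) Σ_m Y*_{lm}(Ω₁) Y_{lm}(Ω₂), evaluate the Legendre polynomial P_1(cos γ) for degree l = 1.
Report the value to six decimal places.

Expand P_1 via completeness: Σ_{m} conj(Y_{1,m}) at Ω₁ times Y_{1,m} at Ω₂ —
  [-1]  conj(Y_{1,-1})(Ω₁) = 0.30524 - 0.00799j ; Y_{1,-1}(Ω₂) = 0.07149 + 0.03289j ; Δ = 0.02209 + 0.00947j
  [+0]  conj(Y_{1,0})(Ω₁) = -0.22861 + 0.00000j ; Y_{1,0}(Ω₂) = 0.47576 + 0.00000j ; Δ = -0.10876 + 0.00000j
  [+1]  conj(Y_{1,1})(Ω₁) = -0.30524 - 0.00799j ; Y_{1,1}(Ω₂) = -0.07149 + 0.03289j ; Δ = 0.02209 - 0.00947j
Total Σ_m = -0.06459 + 0.00000j. Multiply by 4.188790: -0.27057 + 0.00000j. P_1(cos γ) = -0.270566

-0.270566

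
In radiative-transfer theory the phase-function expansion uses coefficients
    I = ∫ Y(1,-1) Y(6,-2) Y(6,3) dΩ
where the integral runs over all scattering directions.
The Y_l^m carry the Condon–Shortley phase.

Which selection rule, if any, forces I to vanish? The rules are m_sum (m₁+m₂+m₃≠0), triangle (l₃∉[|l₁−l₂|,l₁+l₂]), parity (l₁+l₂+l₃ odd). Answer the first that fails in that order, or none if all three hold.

azimuthal sum: -1 − 2 + 3 = 0  ✓
5 ≤ 6 ≤ 7 (triangle on l)  ✓
L = 1 + 6 + 6 = 13 (odd)  ✗

parity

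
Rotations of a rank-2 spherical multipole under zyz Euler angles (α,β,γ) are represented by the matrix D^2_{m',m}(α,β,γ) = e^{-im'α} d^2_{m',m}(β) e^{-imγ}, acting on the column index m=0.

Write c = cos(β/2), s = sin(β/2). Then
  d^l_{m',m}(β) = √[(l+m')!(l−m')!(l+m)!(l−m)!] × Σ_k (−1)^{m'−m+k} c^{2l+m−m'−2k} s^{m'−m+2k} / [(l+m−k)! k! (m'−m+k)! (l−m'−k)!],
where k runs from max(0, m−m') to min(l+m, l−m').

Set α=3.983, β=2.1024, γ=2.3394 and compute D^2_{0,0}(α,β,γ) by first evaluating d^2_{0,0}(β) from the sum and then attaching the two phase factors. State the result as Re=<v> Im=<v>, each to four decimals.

Re=-0.1146 Im=0.0000

First d^2_{0,0}(β=2.1024), then the phase factors e^{-i(0)α} and e^{-i(0)γ}:
c=cos(2.102400/2)=0.496530, s=sin(2.102400/2)=0.868020; N=√[2·2·2·2]=4.000000
k: max(0,(0)−(0))=0 … min(2+(0),2−(0))=2
  k=0: (−1)^0·4.0000/(4)·0.4965^4·0.8680^0 = +0.060783
  k=1: (−1)^1·4.0000/(1)·0.4965^2·0.8680^2 = -0.743036
  k=2: (−1)^2·4.0000/(4)·0.4965^0·0.8680^4 = +0.567699
d^2_{0,0}(2.1024) = +0.060783 -0.743036 +0.567699 = -0.114554
Attach z-rotation phases: D = e^{-i(0)(3.9830)}·(-0.114554)·e^{-i(0)(2.3394)} = -0.114554+0.000000i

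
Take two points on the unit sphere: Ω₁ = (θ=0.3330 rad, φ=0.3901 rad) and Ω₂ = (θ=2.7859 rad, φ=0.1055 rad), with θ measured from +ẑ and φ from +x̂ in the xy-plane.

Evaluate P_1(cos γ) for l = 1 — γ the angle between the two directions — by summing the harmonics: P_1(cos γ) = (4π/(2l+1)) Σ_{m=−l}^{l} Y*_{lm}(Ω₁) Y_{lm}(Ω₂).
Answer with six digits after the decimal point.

-0.776657

Summing Y*_{l m}(θ₁,φ₁)·Y_{l m}(θ₂,φ₂) over m ∈ [−1, 1]; prefactor 4π/(2·1+1) = 4.188790:
  term(m=-1) = +0.013041+0.003815i   from Y*(Ω₁)=+0.104450+0.042947i, Y(Ω₂)=+0.119646-0.012670i
  term(m=+0) = -0.211495+0.000000i   from Y*(Ω₁)=+0.461762-0.000000i, Y(Ω₂)=-0.458019+0.000000i
  term(m=+1) = +0.013041-0.003815i   from Y*(Ω₁)=-0.104450+0.042947i, Y(Ω₂)=-0.119646-0.012670i
Total Σ_m = -0.185413+0.000000i. Multiply by 4.188790: -0.776657+0.000000i. P_1(cos γ) = -0.776657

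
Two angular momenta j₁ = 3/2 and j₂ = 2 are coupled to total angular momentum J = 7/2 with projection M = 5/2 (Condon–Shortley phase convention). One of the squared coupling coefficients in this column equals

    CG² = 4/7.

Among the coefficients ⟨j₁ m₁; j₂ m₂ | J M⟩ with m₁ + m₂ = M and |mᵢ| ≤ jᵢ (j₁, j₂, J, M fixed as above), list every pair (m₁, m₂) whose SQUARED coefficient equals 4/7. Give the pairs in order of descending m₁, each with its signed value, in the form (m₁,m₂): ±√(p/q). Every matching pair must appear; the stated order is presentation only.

(3/2,1): +√(4/7)

Admissible pairs with m₁+m₂ = M = 5/2: (1/2,2), (3/2,1)
  (m₁,m₂)=(3/2,1): CG² = 4/7, CG = +√(4/7)   ← matches the target
  (m₁,m₂)=(1/2,2): CG² = 3/7, CG = +√(3/7)
Pairs with CG² = 4/7: (3/2,1): +√(4/7)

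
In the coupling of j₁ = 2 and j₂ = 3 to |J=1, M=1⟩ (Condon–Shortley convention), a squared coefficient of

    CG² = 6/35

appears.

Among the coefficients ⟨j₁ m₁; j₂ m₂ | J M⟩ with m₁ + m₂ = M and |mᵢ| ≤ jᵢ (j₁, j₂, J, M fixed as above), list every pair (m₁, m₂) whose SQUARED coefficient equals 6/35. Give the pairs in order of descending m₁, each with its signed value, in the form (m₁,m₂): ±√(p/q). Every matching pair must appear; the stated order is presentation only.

Admissible pairs with m₁+m₂ = M = 1: (-2,3), (-1,2), (0,1), (1,0), (2,-1)
  (m₁,m₂)=(2,-1): CG² = 1/35, CG = +√(1/35)
  (m₁,m₂)=(1,0): CG² = 3/35, CG = −√(3/35)
  (m₁,m₂)=(0,1): CG² = 6/35, CG = +√(6/35)   ← matches the target
  (m₁,m₂)=(-1,2): CG² = 2/7, CG = −√(2/7)
  (m₁,m₂)=(-2,3): CG² = 3/7, CG = +√(3/7)
Pairs with CG² = 6/35: (0,1): +√(6/35)

(0,1): +√(6/35)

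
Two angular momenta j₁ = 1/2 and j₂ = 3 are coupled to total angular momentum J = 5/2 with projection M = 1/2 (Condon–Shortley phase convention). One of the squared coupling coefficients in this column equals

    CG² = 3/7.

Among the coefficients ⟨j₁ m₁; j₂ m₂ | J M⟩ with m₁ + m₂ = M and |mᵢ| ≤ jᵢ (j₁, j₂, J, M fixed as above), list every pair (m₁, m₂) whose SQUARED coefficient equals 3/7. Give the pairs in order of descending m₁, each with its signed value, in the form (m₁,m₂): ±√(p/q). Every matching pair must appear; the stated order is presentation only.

Admissible pairs with m₁+m₂ = M = 1/2: (-1/2,1), (1/2,0)
  (m₁,m₂)=(1/2,0): CG² = 3/7, CG = +√(3/7)   ← matches the target
  (m₁,m₂)=(-1/2,1): CG² = 4/7, CG = −√(4/7)
Pairs with CG² = 3/7: (1/2,0): +√(3/7)

(1/2,0): +√(3/7)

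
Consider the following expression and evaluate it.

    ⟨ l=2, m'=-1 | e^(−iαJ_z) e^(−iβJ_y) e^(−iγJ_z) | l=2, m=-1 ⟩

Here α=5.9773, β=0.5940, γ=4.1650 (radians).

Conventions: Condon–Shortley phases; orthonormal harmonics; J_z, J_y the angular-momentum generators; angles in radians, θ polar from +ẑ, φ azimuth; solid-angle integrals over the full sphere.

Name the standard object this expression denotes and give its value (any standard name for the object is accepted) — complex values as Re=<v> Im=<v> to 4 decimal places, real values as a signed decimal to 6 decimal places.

Wigner D-matrix element, Re=-0.4529 Im=-0.3952

This is a Wigner D-matrix element — the rotation-matrix element ⟨l m'| R(α,β,γ) |l m⟩ in the angular-momentum basis.
D^2_{-1,-1}(5.9773,0.5940,4.1650) = e^{-i·-1·5.9773}·d^2_{-1,-1}(0.5940)·e^{-i·-1·4.1650}. Compute d first:
With c≡cos(β/2)=0.956219 and s≡sin(β/2)=0.292653, N=[1·6·1·6]^{1/2}=6.000000
Admissible k: 0..1 (factorial args all ≥0)
  k=0: (−1)^0·6.0000/(6)·0.9562^4·0.2927^0 = +0.836044
  k=1: (−1)^1·6.0000/(2)·0.9562^2·0.2927^2 = -0.234932
d^2_{-1,-1}(0.5940) = +0.836044 -0.234932 = +0.601112
D = (+0.953581-0.301138i)·(+0.601112)·(-0.520459-0.853886i) = -0.452900-0.395243i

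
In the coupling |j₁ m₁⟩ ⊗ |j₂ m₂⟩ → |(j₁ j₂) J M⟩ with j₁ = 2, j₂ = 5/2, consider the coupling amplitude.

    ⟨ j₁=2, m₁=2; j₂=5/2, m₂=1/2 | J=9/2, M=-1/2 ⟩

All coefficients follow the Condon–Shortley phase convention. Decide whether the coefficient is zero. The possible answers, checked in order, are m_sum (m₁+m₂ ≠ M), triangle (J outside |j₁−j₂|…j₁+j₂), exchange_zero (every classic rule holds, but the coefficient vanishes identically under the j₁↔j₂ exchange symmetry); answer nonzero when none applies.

m-sum: m₁+m₂ = 2+1/2 = 5/2, M = -1/2  ✗ ⇒ coefficient is 0

m_sum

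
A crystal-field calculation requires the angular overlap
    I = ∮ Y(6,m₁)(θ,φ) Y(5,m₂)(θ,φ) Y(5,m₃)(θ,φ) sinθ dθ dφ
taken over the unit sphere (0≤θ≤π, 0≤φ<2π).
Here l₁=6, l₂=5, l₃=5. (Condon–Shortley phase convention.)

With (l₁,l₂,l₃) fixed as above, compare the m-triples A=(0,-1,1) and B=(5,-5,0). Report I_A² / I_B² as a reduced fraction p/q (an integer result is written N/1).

Shared (l₁,l₂,l₃)=(6,5,5): N and (l;000)² cancel in I_A²/I_B².
A: Δ = 6!·6!·4!/17! = 1/28588560; Racah Σ t=0..4: t=0:+1/12441600 t=1:−1/86400 t=2:+1/9216 t=3:−1/7776 t=4:+1/55296 = -7/518400; ⇒ 3j(6 5 5; 0 -1 1)² = 12/12155, sgn -1
B: Δ = 6!·6!·4!/17! = 1/28588560; Racah Σ t=0..0: t=0:+1/2073600 = 1/2073600; ⇒ 3j(6 5 5; 5 -5 0)² = 15/884, sgn -1
I_A²/I_B² = (12/12155)/(15/884) = 16/275

16/275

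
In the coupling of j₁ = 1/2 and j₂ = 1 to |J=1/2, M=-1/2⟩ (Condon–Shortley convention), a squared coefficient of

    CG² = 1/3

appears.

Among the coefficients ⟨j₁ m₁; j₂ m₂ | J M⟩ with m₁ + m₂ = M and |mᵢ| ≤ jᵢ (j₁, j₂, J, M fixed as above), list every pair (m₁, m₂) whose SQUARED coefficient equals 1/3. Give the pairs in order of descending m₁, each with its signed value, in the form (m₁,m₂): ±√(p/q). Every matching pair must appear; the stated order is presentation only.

(-1/2,0): −√(1/3)

Admissible pairs with m₁+m₂ = M = -1/2: (-1/2,0), (1/2,-1)
  (m₁,m₂)=(1/2,-1): CG² = 2/3, CG = +√(2/3)
  (m₁,m₂)=(-1/2,0): CG² = 1/3, CG = −√(1/3)   ← matches the target
Pairs with CG² = 1/3: (-1/2,0): −√(1/3)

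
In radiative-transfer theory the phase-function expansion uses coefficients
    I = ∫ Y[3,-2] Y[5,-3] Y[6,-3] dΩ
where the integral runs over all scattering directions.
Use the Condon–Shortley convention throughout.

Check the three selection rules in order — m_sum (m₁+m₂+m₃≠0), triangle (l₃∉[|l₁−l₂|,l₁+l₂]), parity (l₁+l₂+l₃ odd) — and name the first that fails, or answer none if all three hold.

Σmᵢ = -8  ✗
l₃∈[|l₁−l₂|,l₁+l₂]=[2,8], have l₃=6
Σlᵢ = 14 ⇒ even

m_sum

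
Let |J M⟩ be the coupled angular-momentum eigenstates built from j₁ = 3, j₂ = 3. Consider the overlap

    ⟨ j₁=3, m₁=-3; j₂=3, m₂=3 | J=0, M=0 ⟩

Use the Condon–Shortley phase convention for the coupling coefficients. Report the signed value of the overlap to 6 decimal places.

j₁+j₂−J=6  J+j₁−j₂=0  J−j₁+j₂=0  j₁+j₂+J+1=7
(j₁±m₁, j₂±m₂, J±M) = (0,6,6,0,0,0)
P² = 518400/7
sum k=6..6:
  [6] +1/720 = 1/720
S = 1/720
C² = P²·S² = 1/7 ; C = +0.377964

+0.377964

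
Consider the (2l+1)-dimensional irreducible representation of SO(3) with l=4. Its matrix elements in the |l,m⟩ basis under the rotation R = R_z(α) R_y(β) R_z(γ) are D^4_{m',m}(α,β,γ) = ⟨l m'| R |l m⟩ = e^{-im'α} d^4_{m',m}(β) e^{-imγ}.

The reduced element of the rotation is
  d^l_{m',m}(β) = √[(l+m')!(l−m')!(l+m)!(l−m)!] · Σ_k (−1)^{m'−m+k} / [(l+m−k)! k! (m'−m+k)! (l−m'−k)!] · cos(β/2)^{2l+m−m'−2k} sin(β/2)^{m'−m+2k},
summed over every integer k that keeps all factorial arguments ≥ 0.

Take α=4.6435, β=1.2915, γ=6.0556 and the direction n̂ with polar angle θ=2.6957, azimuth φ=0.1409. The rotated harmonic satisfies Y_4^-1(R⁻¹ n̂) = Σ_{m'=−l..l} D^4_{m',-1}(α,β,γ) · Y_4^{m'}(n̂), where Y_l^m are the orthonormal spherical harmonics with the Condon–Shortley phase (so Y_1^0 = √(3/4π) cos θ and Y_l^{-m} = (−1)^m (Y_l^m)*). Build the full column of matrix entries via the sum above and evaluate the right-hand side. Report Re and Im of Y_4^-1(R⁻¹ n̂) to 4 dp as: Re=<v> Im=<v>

Re=0.2547 Im=-0.2109

Need the full column D^4_{m',-1} for m'=−4..4 at α=4.6435, β=1.2915, γ=6.0556.
cos(β/2)=0.798649, sin(β/2)=0.601798
d^4_{-4,-1}: single k=3 term ⇒ +0.529937;  D = +0.464263-0.255525i
d^4_{-3,-1}: k∈[2..3] ⇒ +0.745943 -0.705901 = +0.040042;  D = +0.016847+0.036326i
d^4_{-2,-1}: k∈[1..3] ⇒ +0.529148 -1.502230 +0.568636 = -0.404446;  D = +0.377750-0.144504i
d^4_{-1,-1}: k∈[0..3] ⇒ +0.165518 -1.409700 +1.600833 -0.302980 = +0.053671;  D = -0.015680-0.051330i
d^4_{0,-1}: k∈[0..3] ⇒ -0.557771 +1.900187 -1.078911 +0.102100 = +0.365605;  D = +0.356177-0.082490i
d^4_{1,-1}: k∈[0..3] ⇒ +0.939800 -1.600833 +0.454470 -0.017203 = -0.223766;  D = -0.035362-0.220954i
d^4_{2,-1}: k∈[0..2] ⇒ -1.001487 +0.852954 -0.096860 = -0.245392;  D = +0.244403-0.022008i
d^4_{3,-1}: k∈[0..1] ⇒ +0.705901 -0.240483 = +0.465418;  D = -0.009735-0.465316i
d^4_{4,-1}: single k=0 term ⇒ -0.300894;  D = -0.300548-0.014429i
Y_4^{m'}(θ=2.6957,φ=0.1409) and Σ D·Y over m':
  (+0.4643-0.2555i)·(+0.0129-0.0082i)  (+0.0168+0.0363i)·(-0.0826+0.0372i)  (+0.3777-0.1445i)·(+0.2808-0.0813i)  (-0.0157-0.0513i)·(-0.4917+0.0697i)  (+0.3562-0.0825i)·(+0.1874+0.0000i)  (-0.0354-0.2210i)·(+0.4917+0.0697i)  (+0.2444-0.0220i)·(+0.2808+0.0813i)  (-0.0097-0.4653i)·(+0.0826+0.0372i)  (-0.3005-0.0144i)·(+0.0129+0.0082i)
Y_4^-1(R⁻¹ n̂) = +0.254666-0.210940i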